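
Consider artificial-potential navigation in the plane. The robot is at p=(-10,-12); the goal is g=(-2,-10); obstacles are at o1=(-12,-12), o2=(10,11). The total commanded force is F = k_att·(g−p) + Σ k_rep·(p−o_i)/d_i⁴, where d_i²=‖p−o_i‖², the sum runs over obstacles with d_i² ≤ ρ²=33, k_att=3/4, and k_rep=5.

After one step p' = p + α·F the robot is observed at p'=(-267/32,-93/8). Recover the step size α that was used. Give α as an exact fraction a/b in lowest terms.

α = 1/4

F_att = 3/4·(g−p) = 3/4·(8,2) = (6.0000,1.5000)
o1: d²=4 ≤ ρ²=33; F_rep = 5·(2,0)/4² = (0.6250,0.0000)
o2: d²=929 > ρ²=33 → inactive
F = F_att + ΣF_rep = (6.6250,1.5000)
Δp = p'−p = (1.6562,0.3750); α = Δx/Fx = (53/32) / (53/8) = 1/4
check: Δy/Fy = (3/8) / (3/2) = 1/4 ✓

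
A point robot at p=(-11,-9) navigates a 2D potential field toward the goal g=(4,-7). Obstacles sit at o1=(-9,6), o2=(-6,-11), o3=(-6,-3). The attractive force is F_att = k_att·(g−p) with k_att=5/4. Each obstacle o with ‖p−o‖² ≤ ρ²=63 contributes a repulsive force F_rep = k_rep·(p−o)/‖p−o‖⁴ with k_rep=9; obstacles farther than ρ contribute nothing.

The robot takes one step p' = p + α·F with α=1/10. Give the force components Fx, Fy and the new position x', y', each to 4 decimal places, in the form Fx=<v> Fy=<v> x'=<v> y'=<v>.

F_att = 5/4·(g−p) = 5/4·(15,2) = (18.7500,2.5000)
o1: d²=229 > ρ²=63 → inactive
o2: d²=29 ≤ ρ²=63; F_rep = 9·(-5,2)/29² = (-0.0535,0.0214)
o3: d²=61 ≤ ρ²=63; F_rep = 9·(-5,-6)/61² = (-0.0121,-0.0145)
F = F_att + ΣF_rep = (18.6844,2.5069)
p' = p + 1/10·F = (-9.1316,-8.7493)

Fx=18.6844 Fy=2.5069 x'=-9.1316 y'=-8.7493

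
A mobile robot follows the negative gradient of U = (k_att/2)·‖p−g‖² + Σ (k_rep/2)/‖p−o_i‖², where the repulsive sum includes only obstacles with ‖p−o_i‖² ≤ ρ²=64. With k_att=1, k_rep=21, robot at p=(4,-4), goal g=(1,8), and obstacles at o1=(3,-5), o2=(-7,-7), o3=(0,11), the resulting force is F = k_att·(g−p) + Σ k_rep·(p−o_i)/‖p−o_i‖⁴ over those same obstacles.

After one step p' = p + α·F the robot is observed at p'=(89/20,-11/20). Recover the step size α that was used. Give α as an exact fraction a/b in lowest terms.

F_att = 1·(g−p) = 1·(-3,12) = (-3.0000,12.0000)
o1: d²=2 ≤ ρ²=64; F_rep = 21·(1,1)/2² = (5.2500,5.2500)
o2: d²=130 > ρ²=64 → inactive
o3: d²=241 > ρ²=64 → inactive
F = F_att + ΣF_rep = (2.2500,17.2500)
Δp = p'−p = (0.4500,3.4500); α = Δx/Fx = (9/20) / (9/4) = 1/5
check: Δy/Fy = (69/20) / (69/4) = 1/5 ✓

α = 1/5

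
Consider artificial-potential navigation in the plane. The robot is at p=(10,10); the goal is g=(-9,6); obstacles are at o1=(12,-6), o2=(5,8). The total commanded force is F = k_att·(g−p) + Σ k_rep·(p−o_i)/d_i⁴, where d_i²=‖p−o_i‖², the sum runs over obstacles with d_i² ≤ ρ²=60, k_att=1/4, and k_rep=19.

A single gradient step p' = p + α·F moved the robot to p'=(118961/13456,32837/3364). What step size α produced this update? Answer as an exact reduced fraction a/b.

α = 1/4

F_att = 1/4·(g−p) = 1/4·(-19,-4) = (-4.7500,-1.0000)
o1: d²=260 > ρ²=60 → inactive
o2: d²=29 ≤ ρ²=60; F_rep = 19·(5,2)/29² = (0.1130,0.0452)
F = F_att + ΣF_rep = (-4.6370,-0.9548)
Δp = p'−p = (-1.1593,-0.2387); α = Δx/Fx = (-15599/13456) / (-15599/3364) = 1/4
check: Δy/Fy = (-803/3364) / (-803/841) = 1/4 ✓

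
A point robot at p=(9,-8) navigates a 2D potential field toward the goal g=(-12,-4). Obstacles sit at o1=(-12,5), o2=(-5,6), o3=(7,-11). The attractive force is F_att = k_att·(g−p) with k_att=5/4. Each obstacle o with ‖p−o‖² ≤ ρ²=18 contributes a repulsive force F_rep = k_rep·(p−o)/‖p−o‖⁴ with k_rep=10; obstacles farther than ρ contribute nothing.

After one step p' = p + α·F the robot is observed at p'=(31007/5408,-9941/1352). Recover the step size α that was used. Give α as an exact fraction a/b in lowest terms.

α = 1/8

F_att = 5/4·(g−p) = 5/4·(-21,4) = (-26.2500,5.0000)
o1: d²=610 > ρ²=18 → inactive
o2: d²=392 > ρ²=18 → inactive
o3: d²=13 ≤ ρ²=18; F_rep = 10·(2,3)/13² = (0.1183,0.1775)
F = F_att + ΣF_rep = (-26.1317,5.1775)
Δp = p'−p = (-3.2665,0.6472); α = Δx/Fx = (-17665/5408) / (-17665/676) = 1/8
check: Δy/Fy = (875/1352) / (875/169) = 1/8 ✓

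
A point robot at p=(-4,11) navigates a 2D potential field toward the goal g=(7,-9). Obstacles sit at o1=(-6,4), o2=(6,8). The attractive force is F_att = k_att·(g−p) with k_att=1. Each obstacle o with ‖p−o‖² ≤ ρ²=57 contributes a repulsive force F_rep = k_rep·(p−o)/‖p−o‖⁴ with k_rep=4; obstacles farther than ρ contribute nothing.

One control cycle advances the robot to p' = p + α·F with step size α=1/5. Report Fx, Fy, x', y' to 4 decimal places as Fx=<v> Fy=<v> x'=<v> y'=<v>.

F_att = 1·(g−p) = 1·(11,-20) = (11.0000,-20.0000)
o1: d²=53 ≤ ρ²=57; F_rep = 4·(2,7)/53² = (0.0028,0.0100)
o2: d²=109 > ρ²=57 → inactive
F = F_att + ΣF_rep = (11.0028,-19.9900)
p' = p + 1/5·F = (-1.7994,7.0020)

Fx=11.0028 Fy=-19.9900 x'=-1.7994 y'=7.0020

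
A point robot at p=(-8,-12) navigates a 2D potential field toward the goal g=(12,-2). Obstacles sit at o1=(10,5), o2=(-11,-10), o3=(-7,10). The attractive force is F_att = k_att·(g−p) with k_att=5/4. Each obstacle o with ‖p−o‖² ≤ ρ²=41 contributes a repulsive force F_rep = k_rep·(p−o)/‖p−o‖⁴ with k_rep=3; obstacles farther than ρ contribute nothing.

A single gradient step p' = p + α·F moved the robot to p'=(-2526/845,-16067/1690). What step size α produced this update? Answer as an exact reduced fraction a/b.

α = 1/5

F_att = 5/4·(g−p) = 5/4·(20,10) = (25.0000,12.5000)
o1: d²=613 > ρ²=41 → inactive
o2: d²=13 ≤ ρ²=41; F_rep = 3·(3,-2)/13² = (0.0533,-0.0355)
o3: d²=485 > ρ²=41 → inactive
F = F_att + ΣF_rep = (25.0533,12.4645)
Δp = p'−p = (5.0107,2.4929); α = Δx/Fx = (4234/845) / (4234/169) = 1/5
check: Δy/Fy = (4213/1690) / (4213/338) = 1/5 ✓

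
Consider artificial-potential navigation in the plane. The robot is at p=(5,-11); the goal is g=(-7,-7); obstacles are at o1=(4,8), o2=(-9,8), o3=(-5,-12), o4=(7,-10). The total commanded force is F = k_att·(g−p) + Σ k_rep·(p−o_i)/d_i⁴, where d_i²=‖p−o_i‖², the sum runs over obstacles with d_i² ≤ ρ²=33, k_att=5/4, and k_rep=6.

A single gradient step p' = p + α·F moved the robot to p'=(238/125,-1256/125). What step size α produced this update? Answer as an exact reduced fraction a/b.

α = 1/5

F_att = 5/4·(g−p) = 5/4·(-12,4) = (-15.0000,5.0000)
o1: d²=362 > ρ²=33 → inactive
o2: d²=557 > ρ²=33 → inactive
o3: d²=101 > ρ²=33 → inactive
o4: d²=5 ≤ ρ²=33; F_rep = 6·(-2,-1)/5² = (-0.4800,-0.2400)
F = F_att + ΣF_rep = (-15.4800,4.7600)
Δp = p'−p = (-3.0960,0.9520); α = Δx/Fx = (-387/125) / (-387/25) = 1/5
check: Δy/Fy = (119/125) / (119/25) = 1/5 ✓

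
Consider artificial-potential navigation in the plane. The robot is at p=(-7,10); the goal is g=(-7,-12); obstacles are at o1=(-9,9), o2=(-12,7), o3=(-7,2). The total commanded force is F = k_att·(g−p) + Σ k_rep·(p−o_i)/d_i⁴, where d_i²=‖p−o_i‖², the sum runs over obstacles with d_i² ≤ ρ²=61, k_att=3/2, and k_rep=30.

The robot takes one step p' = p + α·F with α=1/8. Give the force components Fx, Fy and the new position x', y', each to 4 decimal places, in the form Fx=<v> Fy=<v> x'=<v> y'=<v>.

Fx=2.5298 Fy=-31.7221 x'=-6.6838 y'=6.0347

F_att = 3/2·(g−p) = 3/2·(0,-22) = (0.0000,-33.0000)
o1: d²=5 ≤ ρ²=61; F_rep = 30·(2,1)/5² = (2.4000,1.2000)
o2: d²=34 ≤ ρ²=61; F_rep = 30·(5,3)/34² = (0.1298,0.0779)
o3: d²=64 > ρ²=61 → inactive
F = F_att + ΣF_rep = (2.5298,-31.7221)
p' = p + 1/8·F = (-6.6838,6.0347)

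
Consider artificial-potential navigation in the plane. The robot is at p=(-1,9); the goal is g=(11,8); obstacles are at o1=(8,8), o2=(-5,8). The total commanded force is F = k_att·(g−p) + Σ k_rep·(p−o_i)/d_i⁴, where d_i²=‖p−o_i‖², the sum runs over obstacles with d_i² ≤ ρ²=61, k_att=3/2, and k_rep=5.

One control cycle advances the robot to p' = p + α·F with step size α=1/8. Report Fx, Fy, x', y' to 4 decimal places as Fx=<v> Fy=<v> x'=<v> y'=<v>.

F_att = 3/2·(g−p) = 3/2·(12,-1) = (18.0000,-1.5000)
o1: d²=82 > ρ²=61 → inactive
o2: d²=17 ≤ ρ²=61; F_rep = 5·(4,1)/17² = (0.0692,0.0173)
F = F_att + ΣF_rep = (18.0692,-1.4827)
p' = p + 1/8·F = (1.2587,8.8147)

Fx=18.0692 Fy=-1.4827 x'=1.2587 y'=8.8147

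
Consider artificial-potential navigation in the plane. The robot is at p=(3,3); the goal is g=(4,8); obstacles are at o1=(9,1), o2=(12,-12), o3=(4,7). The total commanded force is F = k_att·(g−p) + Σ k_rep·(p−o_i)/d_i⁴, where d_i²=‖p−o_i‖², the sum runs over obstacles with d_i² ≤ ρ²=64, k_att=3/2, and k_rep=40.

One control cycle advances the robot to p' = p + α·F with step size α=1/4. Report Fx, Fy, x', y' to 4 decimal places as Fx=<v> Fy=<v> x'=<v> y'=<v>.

Fx=1.2116 Fy=6.9964 x'=3.3029 y'=4.7491

F_att = 3/2·(g−p) = 3/2·(1,5) = (1.5000,7.5000)
o1: d²=40 ≤ ρ²=64; F_rep = 40·(-6,2)/40² = (-0.1500,0.0500)
o2: d²=306 > ρ²=64 → inactive
o3: d²=17 ≤ ρ²=64; F_rep = 40·(-1,-4)/17² = (-0.1384,-0.5536)
F = F_att + ΣF_rep = (1.2116,6.9964)
p' = p + 1/4·F = (3.3029,4.7491)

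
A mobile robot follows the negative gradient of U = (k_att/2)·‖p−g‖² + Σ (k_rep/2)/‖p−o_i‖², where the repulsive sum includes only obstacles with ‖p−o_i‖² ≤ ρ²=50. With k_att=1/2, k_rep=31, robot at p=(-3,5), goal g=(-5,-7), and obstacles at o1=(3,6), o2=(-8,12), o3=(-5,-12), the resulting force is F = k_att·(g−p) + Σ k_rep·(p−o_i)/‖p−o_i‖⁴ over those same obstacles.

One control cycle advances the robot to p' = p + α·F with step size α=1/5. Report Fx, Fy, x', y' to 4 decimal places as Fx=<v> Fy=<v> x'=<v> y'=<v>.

F_att = 1/2·(g−p) = 1/2·(-2,-12) = (-1.0000,-6.0000)
o1: d²=37 ≤ ρ²=50; F_rep = 31·(-6,-1)/37² = (-0.1359,-0.0226)
o2: d²=74 > ρ²=50 → inactive
o3: d²=293 > ρ²=50 → inactive
F = F_att + ΣF_rep = (-1.1359,-6.0226)
p' = p + 1/5·F = (-3.2272,3.7955)

Fx=-1.1359 Fy=-6.0226 x'=-3.2272 y'=3.7955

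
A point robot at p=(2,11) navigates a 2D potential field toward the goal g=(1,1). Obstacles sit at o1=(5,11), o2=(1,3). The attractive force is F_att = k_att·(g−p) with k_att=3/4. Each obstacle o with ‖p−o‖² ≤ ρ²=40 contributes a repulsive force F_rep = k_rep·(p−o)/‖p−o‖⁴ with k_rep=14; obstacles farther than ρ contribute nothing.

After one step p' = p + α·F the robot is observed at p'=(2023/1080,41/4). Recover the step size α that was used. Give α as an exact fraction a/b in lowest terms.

F_att = 3/4·(g−p) = 3/4·(-1,-10) = (-0.7500,-7.5000)
o1: d²=9 ≤ ρ²=40; F_rep = 14·(-3,0)/9² = (-0.5185,0.0000)
o2: d²=65 > ρ²=40 → inactive
F = F_att + ΣF_rep = (-1.2685,-7.5000)
Δp = p'−p = (-0.1269,-0.7500); α = Δx/Fx = (-137/1080) / (-137/108) = 1/10
check: Δy/Fy = (-3/4) / (-15/2) = 1/10 ✓

α = 1/10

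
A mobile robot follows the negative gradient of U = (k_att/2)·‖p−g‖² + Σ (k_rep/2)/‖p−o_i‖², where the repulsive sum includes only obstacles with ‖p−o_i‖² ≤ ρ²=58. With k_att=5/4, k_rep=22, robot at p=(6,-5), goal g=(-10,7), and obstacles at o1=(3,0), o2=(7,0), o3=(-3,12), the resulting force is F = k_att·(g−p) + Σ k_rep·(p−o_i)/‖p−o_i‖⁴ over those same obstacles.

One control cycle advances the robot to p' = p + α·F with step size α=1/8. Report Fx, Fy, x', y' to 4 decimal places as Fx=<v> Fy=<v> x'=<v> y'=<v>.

F_att = 5/4·(g−p) = 5/4·(-16,12) = (-20.0000,15.0000)
o1: d²=34 ≤ ρ²=58; F_rep = 22·(3,-5)/34² = (0.0571,-0.0952)
o2: d²=26 ≤ ρ²=58; F_rep = 22·(-1,-5)/26² = (-0.0325,-0.1627)
o3: d²=370 > ρ²=58 → inactive
F = F_att + ΣF_rep = (-19.9755,14.7421)
p' = p + 1/8·F = (3.5031,-3.1572)

Fx=-19.9755 Fy=14.7421 x'=3.5031 y'=-3.1572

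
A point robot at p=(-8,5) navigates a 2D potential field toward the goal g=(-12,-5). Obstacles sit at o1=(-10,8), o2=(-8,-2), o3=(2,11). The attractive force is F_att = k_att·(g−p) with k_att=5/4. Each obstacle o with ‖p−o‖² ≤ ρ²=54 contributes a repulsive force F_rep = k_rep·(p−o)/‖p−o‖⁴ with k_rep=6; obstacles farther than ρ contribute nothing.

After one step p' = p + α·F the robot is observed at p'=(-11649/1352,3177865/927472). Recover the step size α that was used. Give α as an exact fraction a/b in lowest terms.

α = 1/8

F_att = 5/4·(g−p) = 5/4·(-4,-10) = (-5.0000,-12.5000)
o1: d²=13 ≤ ρ²=54; F_rep = 6·(2,-3)/13² = (0.0710,-0.1065)
o2: d²=49 ≤ ρ²=54; F_rep = 6·(0,7)/49² = (0.0000,0.0175)
o3: d²=136 > ρ²=54 → inactive
F = F_att + ΣF_rep = (-4.9290,-12.5890)
Δp = p'−p = (-0.6161,-1.5736); α = Δx/Fx = (-833/1352) / (-833/169) = 1/8
check: Δy/Fy = (-1459495/927472) / (-1459495/115934) = 1/8 ✓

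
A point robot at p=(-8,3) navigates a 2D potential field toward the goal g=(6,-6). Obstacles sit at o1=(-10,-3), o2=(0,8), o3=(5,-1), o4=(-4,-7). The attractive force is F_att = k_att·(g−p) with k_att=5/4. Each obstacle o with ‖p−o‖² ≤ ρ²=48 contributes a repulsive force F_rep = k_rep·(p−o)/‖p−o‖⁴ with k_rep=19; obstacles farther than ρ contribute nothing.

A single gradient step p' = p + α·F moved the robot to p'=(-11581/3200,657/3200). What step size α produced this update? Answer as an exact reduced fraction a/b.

F_att = 5/4·(g−p) = 5/4·(14,-9) = (17.5000,-11.2500)
o1: d²=40 ≤ ρ²=48; F_rep = 19·(2,6)/40² = (0.0238,0.0712)
o2: d²=89 > ρ²=48 → inactive
o3: d²=185 > ρ²=48 → inactive
o4: d²=116 > ρ²=48 → inactive
F = F_att + ΣF_rep = (17.5237,-11.1788)
Δp = p'−p = (4.3809,-2.7947); α = Δx/Fx = (14019/3200) / (14019/800) = 1/4
check: Δy/Fy = (-8943/3200) / (-8943/800) = 1/4 ✓

α = 1/4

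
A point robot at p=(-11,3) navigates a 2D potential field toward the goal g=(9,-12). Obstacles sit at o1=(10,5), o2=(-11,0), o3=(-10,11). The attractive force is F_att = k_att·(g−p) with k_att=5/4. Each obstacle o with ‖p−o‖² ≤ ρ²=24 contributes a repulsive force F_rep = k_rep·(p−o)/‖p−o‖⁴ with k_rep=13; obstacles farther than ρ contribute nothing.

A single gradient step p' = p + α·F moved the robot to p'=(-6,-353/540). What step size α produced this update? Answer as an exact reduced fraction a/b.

α = 1/5

F_att = 5/4·(g−p) = 5/4·(20,-15) = (25.0000,-18.7500)
o1: d²=445 > ρ²=24 → inactive
o2: d²=9 ≤ ρ²=24; F_rep = 13·(0,3)/9² = (0.0000,0.4815)
o3: d²=65 > ρ²=24 → inactive
F = F_att + ΣF_rep = (25.0000,-18.2685)
Δp = p'−p = (5.0000,-3.6537); α = Δx/Fx = (5) / (25) = 1/5
check: Δy/Fy = (-1973/540) / (-1973/108) = 1/5 ✓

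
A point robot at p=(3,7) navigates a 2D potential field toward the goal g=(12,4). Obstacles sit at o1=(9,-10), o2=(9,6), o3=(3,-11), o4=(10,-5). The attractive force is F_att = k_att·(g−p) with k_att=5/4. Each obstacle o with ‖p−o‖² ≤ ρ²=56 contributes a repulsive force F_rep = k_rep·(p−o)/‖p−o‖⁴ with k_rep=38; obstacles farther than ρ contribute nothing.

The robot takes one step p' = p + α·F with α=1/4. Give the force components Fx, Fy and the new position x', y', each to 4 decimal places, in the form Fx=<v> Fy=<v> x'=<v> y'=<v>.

F_att = 5/4·(g−p) = 5/4·(9,-3) = (11.2500,-3.7500)
o1: d²=325 > ρ²=56 → inactive
o2: d²=37 ≤ ρ²=56; F_rep = 38·(-6,1)/37² = (-0.1665,0.0278)
o3: d²=324 > ρ²=56 → inactive
o4: d²=193 > ρ²=56 → inactive
F = F_att + ΣF_rep = (11.0835,-3.7222)
p' = p + 1/4·F = (5.7709,6.0694)

Fx=11.0835 Fy=-3.7222 x'=5.7709 y'=6.0694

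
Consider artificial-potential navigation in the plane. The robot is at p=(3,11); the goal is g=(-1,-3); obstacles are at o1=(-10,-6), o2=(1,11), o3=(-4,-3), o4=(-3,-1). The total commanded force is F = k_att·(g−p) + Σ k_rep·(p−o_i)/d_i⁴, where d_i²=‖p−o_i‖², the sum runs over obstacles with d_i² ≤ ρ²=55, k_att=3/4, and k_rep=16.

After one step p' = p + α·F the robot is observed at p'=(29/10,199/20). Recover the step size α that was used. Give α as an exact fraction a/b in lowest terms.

α = 1/10

F_att = 3/4·(g−p) = 3/4·(-4,-14) = (-3.0000,-10.5000)
o1: d²=458 > ρ²=55 → inactive
o2: d²=4 ≤ ρ²=55; F_rep = 16·(2,0)/4² = (2.0000,0.0000)
o3: d²=245 > ρ²=55 → inactive
o4: d²=180 > ρ²=55 → inactive
F = F_att + ΣF_rep = (-1.0000,-10.5000)
Δp = p'−p = (-0.1000,-1.0500); α = Δx/Fx = (-1/10) / (-1) = 1/10
check: Δy/Fy = (-21/20) / (-21/2) = 1/10 ✓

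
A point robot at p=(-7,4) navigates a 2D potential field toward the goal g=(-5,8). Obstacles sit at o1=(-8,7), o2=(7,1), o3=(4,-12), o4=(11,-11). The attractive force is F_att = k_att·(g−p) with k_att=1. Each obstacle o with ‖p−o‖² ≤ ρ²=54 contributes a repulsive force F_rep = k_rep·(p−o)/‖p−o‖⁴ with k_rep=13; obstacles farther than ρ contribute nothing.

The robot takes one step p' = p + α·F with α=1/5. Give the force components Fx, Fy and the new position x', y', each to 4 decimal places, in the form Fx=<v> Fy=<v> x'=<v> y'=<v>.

Fx=2.1300 Fy=3.6100 x'=-6.5740 y'=4.7220

F_att = 1·(g−p) = 1·(2,4) = (2.0000,4.0000)
o1: d²=10 ≤ ρ²=54; F_rep = 13·(1,-3)/10² = (0.1300,-0.3900)
o2: d²=205 > ρ²=54 → inactive
o3: d²=377 > ρ²=54 → inactive
o4: d²=549 > ρ²=54 → inactive
F = F_att + ΣF_rep = (2.1300,3.6100)
p' = p + 1/5·F = (-6.5740,4.7220)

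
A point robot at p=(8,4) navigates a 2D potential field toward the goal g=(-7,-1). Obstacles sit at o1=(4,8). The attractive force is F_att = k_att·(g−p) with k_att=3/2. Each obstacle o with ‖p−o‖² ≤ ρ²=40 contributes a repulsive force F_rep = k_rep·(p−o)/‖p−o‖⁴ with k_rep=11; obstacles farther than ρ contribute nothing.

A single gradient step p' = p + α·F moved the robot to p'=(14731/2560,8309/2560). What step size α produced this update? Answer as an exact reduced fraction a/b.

α = 1/10

F_att = 3/2·(g−p) = 3/2·(-15,-5) = (-22.5000,-7.5000)
o1: d²=32 ≤ ρ²=40; F_rep = 11·(4,-4)/32² = (0.0430,-0.0430)
F = F_att + ΣF_rep = (-22.4570,-7.5430)
Δp = p'−p = (-2.2457,-0.7543); α = Δx/Fx = (-5749/2560) / (-5749/256) = 1/10
check: Δy/Fy = (-1931/2560) / (-1931/256) = 1/10 ✓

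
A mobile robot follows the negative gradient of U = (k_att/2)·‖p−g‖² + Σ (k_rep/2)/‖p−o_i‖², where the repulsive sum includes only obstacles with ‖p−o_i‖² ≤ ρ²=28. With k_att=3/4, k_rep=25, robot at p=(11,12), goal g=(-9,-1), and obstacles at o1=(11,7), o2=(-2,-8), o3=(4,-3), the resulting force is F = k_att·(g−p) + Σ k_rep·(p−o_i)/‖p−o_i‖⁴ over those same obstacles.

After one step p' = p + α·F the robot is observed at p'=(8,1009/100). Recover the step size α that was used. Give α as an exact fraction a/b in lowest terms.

F_att = 3/4·(g−p) = 3/4·(-20,-13) = (-15.0000,-9.7500)
o1: d²=25 ≤ ρ²=28; F_rep = 25·(0,5)/25² = (0.0000,0.2000)
o2: d²=569 > ρ²=28 → inactive
o3: d²=274 > ρ²=28 → inactive
F = F_att + ΣF_rep = (-15.0000,-9.5500)
Δp = p'−p = (-3.0000,-1.9100); α = Δx/Fx = (-3) / (-15) = 1/5
check: Δy/Fy = (-191/100) / (-191/20) = 1/5 ✓

α = 1/5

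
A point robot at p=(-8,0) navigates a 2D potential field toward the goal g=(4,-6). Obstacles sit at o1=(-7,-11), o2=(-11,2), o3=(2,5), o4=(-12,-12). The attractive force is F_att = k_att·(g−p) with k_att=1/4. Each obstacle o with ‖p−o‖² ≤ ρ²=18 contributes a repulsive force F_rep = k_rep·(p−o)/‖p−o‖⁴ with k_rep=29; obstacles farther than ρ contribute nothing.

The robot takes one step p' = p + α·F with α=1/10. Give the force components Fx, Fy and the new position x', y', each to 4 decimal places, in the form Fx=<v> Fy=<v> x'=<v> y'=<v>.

Fx=3.5148 Fy=-1.8432 x'=-7.6485 y'=-0.1843

F_att = 1/4·(g−p) = 1/4·(12,-6) = (3.0000,-1.5000)
o1: d²=122 > ρ²=18 → inactive
o2: d²=13 ≤ ρ²=18; F_rep = 29·(3,-2)/13² = (0.5148,-0.3432)
o3: d²=125 > ρ²=18 → inactive
o4: d²=160 > ρ²=18 → inactive
F = F_att + ΣF_rep = (3.5148,-1.8432)
p' = p + 1/10·F = (-7.6485,-0.1843)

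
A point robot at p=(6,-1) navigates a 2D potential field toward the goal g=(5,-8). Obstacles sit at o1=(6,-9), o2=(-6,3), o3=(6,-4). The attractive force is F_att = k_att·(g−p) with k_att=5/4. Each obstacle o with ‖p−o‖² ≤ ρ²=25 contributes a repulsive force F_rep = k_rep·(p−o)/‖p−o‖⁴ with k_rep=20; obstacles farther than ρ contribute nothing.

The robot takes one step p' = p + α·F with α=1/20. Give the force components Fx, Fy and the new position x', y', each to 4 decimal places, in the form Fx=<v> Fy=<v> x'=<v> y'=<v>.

F_att = 5/4·(g−p) = 5/4·(-1,-7) = (-1.2500,-8.7500)
o1: d²=64 > ρ²=25 → inactive
o2: d²=160 > ρ²=25 → inactive
o3: d²=9 ≤ ρ²=25; F_rep = 20·(0,3)/9² = (0.0000,0.7407)
F = F_att + ΣF_rep = (-1.2500,-8.0093)
p' = p + 1/20·F = (5.9375,-1.4005)

Fx=-1.2500 Fy=-8.0093 x'=5.9375 y'=-1.4005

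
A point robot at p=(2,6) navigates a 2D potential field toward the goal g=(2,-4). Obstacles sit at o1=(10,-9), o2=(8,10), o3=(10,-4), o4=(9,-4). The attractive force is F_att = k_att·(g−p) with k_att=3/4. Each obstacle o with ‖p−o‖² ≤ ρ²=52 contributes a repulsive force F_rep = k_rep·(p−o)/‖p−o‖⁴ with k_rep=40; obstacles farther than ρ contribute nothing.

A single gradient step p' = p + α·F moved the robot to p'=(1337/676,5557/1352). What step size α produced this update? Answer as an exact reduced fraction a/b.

α = 1/4

F_att = 3/4·(g−p) = 3/4·(0,-10) = (0.0000,-7.5000)
o1: d²=289 > ρ²=52 → inactive
o2: d²=52 ≤ ρ²=52; F_rep = 40·(-6,-4)/52² = (-0.0888,-0.0592)
o3: d²=164 > ρ²=52 → inactive
o4: d²=149 > ρ²=52 → inactive
F = F_att + ΣF_rep = (-0.0888,-7.5592)
Δp = p'−p = (-0.0222,-1.8898); α = Δx/Fx = (-15/676) / (-15/169) = 1/4
check: Δy/Fy = (-2555/1352) / (-2555/338) = 1/4 ✓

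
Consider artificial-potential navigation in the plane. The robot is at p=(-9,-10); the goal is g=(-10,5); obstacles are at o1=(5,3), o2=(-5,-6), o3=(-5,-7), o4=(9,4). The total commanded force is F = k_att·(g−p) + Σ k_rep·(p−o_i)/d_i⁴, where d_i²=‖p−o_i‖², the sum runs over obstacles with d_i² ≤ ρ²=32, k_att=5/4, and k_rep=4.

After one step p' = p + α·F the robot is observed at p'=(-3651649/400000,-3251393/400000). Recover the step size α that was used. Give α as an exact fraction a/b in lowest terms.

α = 1/10

F_att = 5/4·(g−p) = 5/4·(-1,15) = (-1.2500,18.7500)
o1: d²=365 > ρ²=32 → inactive
o2: d²=32 ≤ ρ²=32; F_rep = 4·(-4,-4)/32² = (-0.0156,-0.0156)
o3: d²=25 ≤ ρ²=32; F_rep = 4·(-4,-3)/25² = (-0.0256,-0.0192)
o4: d²=520 > ρ²=32 → inactive
F = F_att + ΣF_rep = (-1.2912,18.7152)
Δp = p'−p = (-0.1291,1.8715); α = Δx/Fx = (-51649/400000) / (-51649/40000) = 1/10
check: Δy/Fy = (748607/400000) / (748607/40000) = 1/10 ✓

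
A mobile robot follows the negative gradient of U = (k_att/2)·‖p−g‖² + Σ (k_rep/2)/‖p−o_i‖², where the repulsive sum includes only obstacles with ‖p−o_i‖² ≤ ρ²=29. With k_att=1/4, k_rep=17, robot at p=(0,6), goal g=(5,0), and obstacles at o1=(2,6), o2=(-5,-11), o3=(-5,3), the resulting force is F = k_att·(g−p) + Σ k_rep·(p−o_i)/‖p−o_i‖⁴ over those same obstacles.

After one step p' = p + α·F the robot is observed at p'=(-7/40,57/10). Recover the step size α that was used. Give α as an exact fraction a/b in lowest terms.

α = 1/5

F_att = 1/4·(g−p) = 1/4·(5,-6) = (1.2500,-1.5000)
o1: d²=4 ≤ ρ²=29; F_rep = 17·(-2,0)/4² = (-2.1250,0.0000)
o2: d²=314 > ρ²=29 → inactive
o3: d²=34 > ρ²=29 → inactive
F = F_att + ΣF_rep = (-0.8750,-1.5000)
Δp = p'−p = (-0.1750,-0.3000); α = Δx/Fx = (-7/40) / (-7/8) = 1/5
check: Δy/Fy = (-3/10) / (-3/2) = 1/5 ✓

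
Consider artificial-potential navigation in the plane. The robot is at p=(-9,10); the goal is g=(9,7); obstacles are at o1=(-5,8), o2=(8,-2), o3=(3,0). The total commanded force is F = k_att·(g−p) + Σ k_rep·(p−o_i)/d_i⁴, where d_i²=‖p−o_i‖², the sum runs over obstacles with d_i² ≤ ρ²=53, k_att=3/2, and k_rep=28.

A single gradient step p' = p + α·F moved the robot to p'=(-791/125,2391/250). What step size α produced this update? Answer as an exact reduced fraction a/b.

α = 1/10

F_att = 3/2·(g−p) = 3/2·(18,-3) = (27.0000,-4.5000)
o1: d²=20 ≤ ρ²=53; F_rep = 28·(-4,2)/20² = (-0.2800,0.1400)
o2: d²=433 > ρ²=53 → inactive
o3: d²=244 > ρ²=53 → inactive
F = F_att + ΣF_rep = (26.7200,-4.3600)
Δp = p'−p = (2.6720,-0.4360); α = Δx/Fx = (334/125) / (668/25) = 1/10
check: Δy/Fy = (-109/250) / (-109/25) = 1/10 ✓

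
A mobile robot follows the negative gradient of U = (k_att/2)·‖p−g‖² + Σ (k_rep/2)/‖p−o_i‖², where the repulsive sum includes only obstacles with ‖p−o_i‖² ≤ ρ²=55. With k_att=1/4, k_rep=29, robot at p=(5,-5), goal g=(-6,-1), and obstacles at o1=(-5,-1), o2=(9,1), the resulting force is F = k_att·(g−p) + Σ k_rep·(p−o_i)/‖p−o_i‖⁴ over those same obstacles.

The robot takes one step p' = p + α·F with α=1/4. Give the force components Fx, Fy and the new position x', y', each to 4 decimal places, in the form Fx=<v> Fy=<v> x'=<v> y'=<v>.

F_att = 1/4·(g−p) = 1/4·(-11,4) = (-2.7500,1.0000)
o1: d²=116 > ρ²=55 → inactive
o2: d²=52 ≤ ρ²=55; F_rep = 29·(-4,-6)/52² = (-0.0429,-0.0643)
F = F_att + ΣF_rep = (-2.7929,0.9357)
p' = p + 1/4·F = (4.3018,-4.7661)

Fx=-2.7929 Fy=0.9357 x'=4.3018 y'=-4.7661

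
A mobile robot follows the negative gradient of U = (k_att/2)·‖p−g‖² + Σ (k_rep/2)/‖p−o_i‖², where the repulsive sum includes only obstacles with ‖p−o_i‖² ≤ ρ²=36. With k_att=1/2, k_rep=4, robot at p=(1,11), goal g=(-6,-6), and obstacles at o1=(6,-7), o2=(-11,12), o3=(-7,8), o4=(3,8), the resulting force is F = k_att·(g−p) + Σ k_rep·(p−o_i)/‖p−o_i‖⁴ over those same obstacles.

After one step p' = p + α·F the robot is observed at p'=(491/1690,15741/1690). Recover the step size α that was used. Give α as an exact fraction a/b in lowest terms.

α = 1/5

F_att = 1/2·(g−p) = 1/2·(-7,-17) = (-3.5000,-8.5000)
o1: d²=349 > ρ²=36 → inactive
o2: d²=145 > ρ²=36 → inactive
o3: d²=73 > ρ²=36 → inactive
o4: d²=13 ≤ ρ²=36; F_rep = 4·(-2,3)/13² = (-0.0473,0.0710)
F = F_att + ΣF_rep = (-3.5473,-8.4290)
Δp = p'−p = (-0.7095,-1.6858); α = Δx/Fx = (-1199/1690) / (-1199/338) = 1/5
check: Δy/Fy = (-2849/1690) / (-2849/338) = 1/5 ✓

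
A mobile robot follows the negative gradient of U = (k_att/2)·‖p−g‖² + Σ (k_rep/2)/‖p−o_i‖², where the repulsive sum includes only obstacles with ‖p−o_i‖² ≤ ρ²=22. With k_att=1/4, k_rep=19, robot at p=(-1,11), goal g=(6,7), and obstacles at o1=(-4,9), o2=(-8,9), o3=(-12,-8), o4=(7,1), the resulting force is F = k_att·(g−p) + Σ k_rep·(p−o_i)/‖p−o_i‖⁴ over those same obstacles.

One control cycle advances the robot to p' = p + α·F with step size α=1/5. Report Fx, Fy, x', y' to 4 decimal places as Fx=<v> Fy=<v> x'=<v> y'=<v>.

F_att = 1/4·(g−p) = 1/4·(7,-4) = (1.7500,-1.0000)
o1: d²=13 ≤ ρ²=22; F_rep = 19·(3,2)/13² = (0.3373,0.2249)
o2: d²=53 > ρ²=22 → inactive
o3: d²=482 > ρ²=22 → inactive
o4: d²=164 > ρ²=22 → inactive
F = F_att + ΣF_rep = (2.0873,-0.7751)
p' = p + 1/5·F = (-0.5825,10.8450)

Fx=2.0873 Fy=-0.7751 x'=-0.5825 y'=10.8450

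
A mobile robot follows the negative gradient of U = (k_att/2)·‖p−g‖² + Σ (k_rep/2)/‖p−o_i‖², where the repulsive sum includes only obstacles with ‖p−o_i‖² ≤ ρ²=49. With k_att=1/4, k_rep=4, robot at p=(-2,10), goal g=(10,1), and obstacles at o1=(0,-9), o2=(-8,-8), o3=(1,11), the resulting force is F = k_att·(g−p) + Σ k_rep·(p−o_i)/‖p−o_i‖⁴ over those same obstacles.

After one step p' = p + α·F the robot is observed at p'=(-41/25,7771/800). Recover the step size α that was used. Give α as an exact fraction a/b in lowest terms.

α = 1/8

F_att = 1/4·(g−p) = 1/4·(12,-9) = (3.0000,-2.2500)
o1: d²=365 > ρ²=49 → inactive
o2: d²=360 > ρ²=49 → inactive
o3: d²=10 ≤ ρ²=49; F_rep = 4·(-3,-1)/10² = (-0.1200,-0.0400)
F = F_att + ΣF_rep = (2.8800,-2.2900)
Δp = p'−p = (0.3600,-0.2863); α = Δx/Fx = (9/25) / (72/25) = 1/8
check: Δy/Fy = (-229/800) / (-229/100) = 1/8 ✓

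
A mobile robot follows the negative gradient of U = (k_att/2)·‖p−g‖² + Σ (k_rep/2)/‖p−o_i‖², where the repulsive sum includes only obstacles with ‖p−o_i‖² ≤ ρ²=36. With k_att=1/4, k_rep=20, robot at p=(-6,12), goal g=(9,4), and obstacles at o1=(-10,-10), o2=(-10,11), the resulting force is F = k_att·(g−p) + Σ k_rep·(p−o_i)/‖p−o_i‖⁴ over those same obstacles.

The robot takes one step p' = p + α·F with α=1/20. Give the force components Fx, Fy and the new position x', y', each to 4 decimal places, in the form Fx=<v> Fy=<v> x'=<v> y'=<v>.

F_att = 1/4·(g−p) = 1/4·(15,-8) = (3.7500,-2.0000)
o1: d²=500 > ρ²=36 → inactive
o2: d²=17 ≤ ρ²=36; F_rep = 20·(4,1)/17² = (0.2768,0.0692)
F = F_att + ΣF_rep = (4.0268,-1.9308)
p' = p + 1/20·F = (-5.7987,11.9035)

Fx=4.0268 Fy=-1.9308 x'=-5.7987 y'=11.9035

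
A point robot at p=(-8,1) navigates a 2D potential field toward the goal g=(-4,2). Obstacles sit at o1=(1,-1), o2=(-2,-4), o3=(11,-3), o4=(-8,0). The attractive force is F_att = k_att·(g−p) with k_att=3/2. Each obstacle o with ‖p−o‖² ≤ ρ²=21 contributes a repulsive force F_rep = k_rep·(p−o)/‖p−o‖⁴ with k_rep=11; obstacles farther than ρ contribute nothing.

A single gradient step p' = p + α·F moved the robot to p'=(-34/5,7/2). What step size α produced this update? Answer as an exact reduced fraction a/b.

α = 1/5

F_att = 3/2·(g−p) = 3/2·(4,1) = (6.0000,1.5000)
o1: d²=85 > ρ²=21 → inactive
o2: d²=61 > ρ²=21 → inactive
o3: d²=377 > ρ²=21 → inactive
o4: d²=1 ≤ ρ²=21; F_rep = 11·(0,1)/1² = (0.0000,11.0000)
F = F_att + ΣF_rep = (6.0000,12.5000)
Δp = p'−p = (1.2000,2.5000); α = Δx/Fx = (6/5) / (6) = 1/5
check: Δy/Fy = (5/2) / (25/2) = 1/5 ✓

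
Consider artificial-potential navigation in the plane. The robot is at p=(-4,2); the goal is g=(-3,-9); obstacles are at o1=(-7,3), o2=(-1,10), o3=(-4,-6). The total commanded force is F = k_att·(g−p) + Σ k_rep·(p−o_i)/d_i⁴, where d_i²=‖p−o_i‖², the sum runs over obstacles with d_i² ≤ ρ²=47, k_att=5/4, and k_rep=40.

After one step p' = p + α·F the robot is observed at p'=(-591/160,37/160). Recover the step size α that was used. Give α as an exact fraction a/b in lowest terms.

F_att = 5/4·(g−p) = 5/4·(1,-11) = (1.2500,-13.7500)
o1: d²=10 ≤ ρ²=47; F_rep = 40·(3,-1)/10² = (1.2000,-0.4000)
o2: d²=73 > ρ²=47 → inactive
o3: d²=64 > ρ²=47 → inactive
F = F_att + ΣF_rep = (2.4500,-14.1500)
Δp = p'−p = (0.3063,-1.7688); α = Δx/Fx = (49/160) / (49/20) = 1/8
check: Δy/Fy = (-283/160) / (-283/20) = 1/8 ✓

α = 1/8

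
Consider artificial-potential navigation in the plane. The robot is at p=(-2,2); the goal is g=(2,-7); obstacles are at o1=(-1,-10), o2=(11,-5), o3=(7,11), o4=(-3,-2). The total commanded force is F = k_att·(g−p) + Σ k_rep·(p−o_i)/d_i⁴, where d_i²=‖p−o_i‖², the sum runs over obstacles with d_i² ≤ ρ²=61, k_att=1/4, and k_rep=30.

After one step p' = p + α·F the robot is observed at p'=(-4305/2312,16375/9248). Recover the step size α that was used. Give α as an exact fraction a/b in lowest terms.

α = 1/8

F_att = 1/4·(g−p) = 1/4·(4,-9) = (1.0000,-2.2500)
o1: d²=145 > ρ²=61 → inactive
o2: d²=218 > ρ²=61 → inactive
o3: d²=162 > ρ²=61 → inactive
o4: d²=17 ≤ ρ²=61; F_rep = 30·(1,4)/17² = (0.1038,0.4152)
F = F_att + ΣF_rep = (1.1038,-1.8348)
Δp = p'−p = (0.1380,-0.2293); α = Δx/Fx = (319/2312) / (319/289) = 1/8
check: Δy/Fy = (-2121/9248) / (-2121/1156) = 1/8 ✓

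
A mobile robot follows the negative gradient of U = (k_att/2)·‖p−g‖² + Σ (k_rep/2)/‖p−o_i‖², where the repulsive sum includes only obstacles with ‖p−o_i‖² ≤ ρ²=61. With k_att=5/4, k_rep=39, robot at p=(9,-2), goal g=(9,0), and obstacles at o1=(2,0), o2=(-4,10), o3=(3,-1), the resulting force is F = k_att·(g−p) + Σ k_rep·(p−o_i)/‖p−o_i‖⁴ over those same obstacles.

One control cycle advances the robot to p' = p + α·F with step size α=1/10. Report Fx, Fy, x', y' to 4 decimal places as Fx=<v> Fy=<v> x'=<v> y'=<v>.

Fx=0.2681 Fy=2.4437 x'=9.0268 y'=-1.7556

F_att = 5/4·(g−p) = 5/4·(0,2) = (0.0000,2.5000)
o1: d²=53 ≤ ρ²=61; F_rep = 39·(7,-2)/53² = (0.0972,-0.0278)
o2: d²=313 > ρ²=61 → inactive
o3: d²=37 ≤ ρ²=61; F_rep = 39·(6,-1)/37² = (0.1709,-0.0285)
F = F_att + ΣF_rep = (0.2681,2.4437)
p' = p + 1/10·F = (9.0268,-1.7556)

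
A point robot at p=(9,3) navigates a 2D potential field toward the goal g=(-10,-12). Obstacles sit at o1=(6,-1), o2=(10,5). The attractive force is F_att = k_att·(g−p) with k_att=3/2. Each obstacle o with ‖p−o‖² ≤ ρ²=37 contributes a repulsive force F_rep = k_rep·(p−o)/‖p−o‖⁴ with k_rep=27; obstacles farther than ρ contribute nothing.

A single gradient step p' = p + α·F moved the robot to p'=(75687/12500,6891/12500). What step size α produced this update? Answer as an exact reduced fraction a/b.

F_att = 3/2·(g−p) = 3/2·(-19,-15) = (-28.5000,-22.5000)
o1: d²=25 ≤ ρ²=37; F_rep = 27·(3,4)/25² = (0.1296,0.1728)
o2: d²=5 ≤ ρ²=37; F_rep = 27·(-1,-2)/5² = (-1.0800,-2.1600)
F = F_att + ΣF_rep = (-29.4504,-24.4872)
Δp = p'−p = (-2.9450,-2.4487); α = Δx/Fx = (-36813/12500) / (-36813/1250) = 1/10
check: Δy/Fy = (-30609/12500) / (-30609/1250) = 1/10 ✓

α = 1/10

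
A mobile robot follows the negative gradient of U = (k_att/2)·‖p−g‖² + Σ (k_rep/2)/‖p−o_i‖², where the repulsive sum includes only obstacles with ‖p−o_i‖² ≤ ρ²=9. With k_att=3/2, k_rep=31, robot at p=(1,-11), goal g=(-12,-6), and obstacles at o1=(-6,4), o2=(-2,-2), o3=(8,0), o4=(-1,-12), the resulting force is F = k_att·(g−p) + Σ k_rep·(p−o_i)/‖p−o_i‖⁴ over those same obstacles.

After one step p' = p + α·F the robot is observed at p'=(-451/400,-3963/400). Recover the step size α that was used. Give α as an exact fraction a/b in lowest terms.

α = 1/8

F_att = 3/2·(g−p) = 3/2·(-13,5) = (-19.5000,7.5000)
o1: d²=274 > ρ²=9 → inactive
o2: d²=90 > ρ²=9 → inactive
o3: d²=170 > ρ²=9 → inactive
o4: d²=5 ≤ ρ²=9; F_rep = 31·(2,1)/5² = (2.4800,1.2400)
F = F_att + ΣF_rep = (-17.0200,8.7400)
Δp = p'−p = (-2.1275,1.0925); α = Δx/Fx = (-851/400) / (-851/50) = 1/8
check: Δy/Fy = (437/400) / (437/50) = 1/8 ✓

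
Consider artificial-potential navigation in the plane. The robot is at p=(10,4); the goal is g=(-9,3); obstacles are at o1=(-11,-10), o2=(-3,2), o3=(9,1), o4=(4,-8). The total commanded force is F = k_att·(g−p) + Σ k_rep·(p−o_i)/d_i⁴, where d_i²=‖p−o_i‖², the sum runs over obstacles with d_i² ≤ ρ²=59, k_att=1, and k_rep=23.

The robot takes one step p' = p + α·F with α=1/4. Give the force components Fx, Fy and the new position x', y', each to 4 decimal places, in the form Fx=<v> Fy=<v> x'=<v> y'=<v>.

Fx=-18.7700 Fy=-0.3100 x'=5.3075 y'=3.9225

F_att = 1·(g−p) = 1·(-19,-1) = (-19.0000,-1.0000)
o1: d²=637 > ρ²=59 → inactive
o2: d²=173 > ρ²=59 → inactive
o3: d²=10 ≤ ρ²=59; F_rep = 23·(1,3)/10² = (0.2300,0.6900)
o4: d²=180 > ρ²=59 → inactive
F = F_att + ΣF_rep = (-18.7700,-0.3100)
p' = p + 1/4·F = (5.3075,3.9225)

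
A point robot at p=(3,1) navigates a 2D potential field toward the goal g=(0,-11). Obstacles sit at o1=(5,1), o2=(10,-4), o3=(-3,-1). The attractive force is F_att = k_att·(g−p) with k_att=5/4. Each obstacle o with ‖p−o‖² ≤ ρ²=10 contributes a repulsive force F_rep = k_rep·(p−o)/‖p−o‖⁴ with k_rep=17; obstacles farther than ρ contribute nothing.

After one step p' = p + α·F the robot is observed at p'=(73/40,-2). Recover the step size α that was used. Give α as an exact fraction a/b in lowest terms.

F_att = 5/4·(g−p) = 5/4·(-3,-12) = (-3.7500,-15.0000)
o1: d²=4 ≤ ρ²=10; F_rep = 17·(-2,0)/4² = (-2.1250,0.0000)
o2: d²=74 > ρ²=10 → inactive
o3: d²=40 > ρ²=10 → inactive
F = F_att + ΣF_rep = (-5.8750,-15.0000)
Δp = p'−p = (-1.1750,-3.0000); α = Δx/Fx = (-47/40) / (-47/8) = 1/5
check: Δy/Fy = (-3) / (-15) = 1/5 ✓

α = 1/5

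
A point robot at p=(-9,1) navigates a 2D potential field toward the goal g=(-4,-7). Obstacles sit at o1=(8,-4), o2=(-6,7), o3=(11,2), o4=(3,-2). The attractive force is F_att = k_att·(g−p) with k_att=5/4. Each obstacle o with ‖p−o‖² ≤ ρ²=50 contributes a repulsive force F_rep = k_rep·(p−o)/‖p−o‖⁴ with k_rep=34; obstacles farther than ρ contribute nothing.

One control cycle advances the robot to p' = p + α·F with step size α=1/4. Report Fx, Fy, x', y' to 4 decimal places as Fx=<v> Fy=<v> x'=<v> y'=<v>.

F_att = 5/4·(g−p) = 5/4·(5,-8) = (6.2500,-10.0000)
o1: d²=314 > ρ²=50 → inactive
o2: d²=45 ≤ ρ²=50; F_rep = 34·(-3,-6)/45² = (-0.0504,-0.1007)
o3: d²=401 > ρ²=50 → inactive
o4: d²=153 > ρ²=50 → inactive
F = F_att + ΣF_rep = (6.1996,-10.1007)
p' = p + 1/4·F = (-7.4501,-1.5252)

Fx=6.1996 Fy=-10.1007 x'=-7.4501 y'=-1.5252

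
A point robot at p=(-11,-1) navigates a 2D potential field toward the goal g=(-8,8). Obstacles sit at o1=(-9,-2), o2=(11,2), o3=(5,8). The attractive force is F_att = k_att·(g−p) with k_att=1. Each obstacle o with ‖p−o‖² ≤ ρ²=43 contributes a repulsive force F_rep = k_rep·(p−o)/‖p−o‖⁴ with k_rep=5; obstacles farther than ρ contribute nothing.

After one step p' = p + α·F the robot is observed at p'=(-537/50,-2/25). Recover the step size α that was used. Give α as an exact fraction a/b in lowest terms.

α = 1/10

F_att = 1·(g−p) = 1·(3,9) = (3.0000,9.0000)
o1: d²=5 ≤ ρ²=43; F_rep = 5·(-2,1)/5² = (-0.4000,0.2000)
o2: d²=493 > ρ²=43 → inactive
o3: d²=337 > ρ²=43 → inactive
F = F_att + ΣF_rep = (2.6000,9.2000)
Δp = p'−p = (0.2600,0.9200); α = Δx/Fx = (13/50) / (13/5) = 1/10
check: Δy/Fy = (23/25) / (46/5) = 1/10 ✓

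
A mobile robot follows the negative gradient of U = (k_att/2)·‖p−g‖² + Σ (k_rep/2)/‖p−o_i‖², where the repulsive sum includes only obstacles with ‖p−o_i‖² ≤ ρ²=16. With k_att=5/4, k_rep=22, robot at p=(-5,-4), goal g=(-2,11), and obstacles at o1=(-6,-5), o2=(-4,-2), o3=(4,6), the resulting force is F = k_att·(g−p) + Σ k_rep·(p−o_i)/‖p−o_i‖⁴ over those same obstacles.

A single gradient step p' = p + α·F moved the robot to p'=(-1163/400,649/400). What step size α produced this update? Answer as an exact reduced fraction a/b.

α = 1/4

F_att = 5/4·(g−p) = 5/4·(3,15) = (3.7500,18.7500)
o1: d²=2 ≤ ρ²=16; F_rep = 22·(1,1)/2² = (5.5000,5.5000)
o2: d²=5 ≤ ρ²=16; F_rep = 22·(-1,-2)/5² = (-0.8800,-1.7600)
o3: d²=181 > ρ²=16 → inactive
F = F_att + ΣF_rep = (8.3700,22.4900)
Δp = p'−p = (2.0925,5.6225); α = Δx/Fx = (837/400) / (837/100) = 1/4
check: Δy/Fy = (2249/400) / (2249/100) = 1/4 ✓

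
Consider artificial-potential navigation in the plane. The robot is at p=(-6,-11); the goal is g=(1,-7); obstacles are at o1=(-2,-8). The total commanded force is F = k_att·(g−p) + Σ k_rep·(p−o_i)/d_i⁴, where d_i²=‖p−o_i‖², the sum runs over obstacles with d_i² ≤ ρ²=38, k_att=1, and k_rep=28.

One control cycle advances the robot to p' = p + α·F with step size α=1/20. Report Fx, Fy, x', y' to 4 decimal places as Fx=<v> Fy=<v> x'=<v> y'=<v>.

Fx=6.8208 Fy=3.8656 x'=-5.6590 y'=-10.8067

F_att = 1·(g−p) = 1·(7,4) = (7.0000,4.0000)
o1: d²=25 ≤ ρ²=38; F_rep = 28·(-4,-3)/25² = (-0.1792,-0.1344)
F = F_att + ΣF_rep = (6.8208,3.8656)
p' = p + 1/20·F = (-5.6590,-10.8067)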